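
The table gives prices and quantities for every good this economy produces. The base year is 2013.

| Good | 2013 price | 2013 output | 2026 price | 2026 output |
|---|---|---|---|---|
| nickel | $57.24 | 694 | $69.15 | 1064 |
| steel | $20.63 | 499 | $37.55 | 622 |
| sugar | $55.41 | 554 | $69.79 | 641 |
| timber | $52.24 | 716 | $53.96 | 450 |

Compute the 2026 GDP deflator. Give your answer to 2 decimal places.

Nominal GDP 2026 = 69.15·1064 + 37.55·622 + 69.79·641 + 53.96·450 = 165949.09.
Real GDP 2026 (at 2013 prices) = 57.24·1064 + 20.63·622 + 55.41·641 + 52.24·450 = 132761.03.
Deflator = Nominal/Real × 100 = 165949.09/132761.03 × 100 = 124.998.

125.00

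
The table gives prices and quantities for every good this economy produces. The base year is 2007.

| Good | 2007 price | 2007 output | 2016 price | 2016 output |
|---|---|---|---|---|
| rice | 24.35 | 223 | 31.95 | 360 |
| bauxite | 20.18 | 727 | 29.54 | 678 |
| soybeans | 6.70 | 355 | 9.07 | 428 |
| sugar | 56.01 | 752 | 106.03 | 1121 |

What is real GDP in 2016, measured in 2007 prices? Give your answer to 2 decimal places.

Real GDP 2016 = Σ (p_2007 × q_2016) = 24.35·360 + 20.18·678 + 6.70·428 + 56.01·1121 = 88102.85.

88102.85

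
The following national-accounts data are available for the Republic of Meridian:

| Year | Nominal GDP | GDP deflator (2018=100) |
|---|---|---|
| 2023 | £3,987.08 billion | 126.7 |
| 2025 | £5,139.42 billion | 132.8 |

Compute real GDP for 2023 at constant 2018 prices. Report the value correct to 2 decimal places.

£3,146.87 billion

Real GDP = Nominal / (GDP deflator/100) = 3987.08 / 1.267 = 3146.87.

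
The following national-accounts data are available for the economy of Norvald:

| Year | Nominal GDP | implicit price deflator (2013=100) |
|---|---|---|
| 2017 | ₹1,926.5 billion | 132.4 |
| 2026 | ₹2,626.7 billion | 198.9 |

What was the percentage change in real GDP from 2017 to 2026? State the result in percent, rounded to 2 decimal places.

Real GDP 2017 = 1926.5 / 1.324 = 1455.06.
Real GDP 2026 = 2626.7 / 1.989 = 1320.61.
Real growth = 1320.61 / 1455.06 − 1 = -0.0924.

-9.24%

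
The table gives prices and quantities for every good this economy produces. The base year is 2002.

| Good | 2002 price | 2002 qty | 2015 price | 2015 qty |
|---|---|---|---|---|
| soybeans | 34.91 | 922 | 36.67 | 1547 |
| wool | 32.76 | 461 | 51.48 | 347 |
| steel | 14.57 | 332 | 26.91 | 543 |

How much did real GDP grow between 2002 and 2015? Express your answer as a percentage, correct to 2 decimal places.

Real GDP 2002 = Nominal GDP 2002 = 34.91·922 + 32.76·461 + 14.57·332 = 52126.62.
Real GDP 2015 (at 2002 prices) = 34.91·1547 + 32.76·347 + 14.57·543 = 73285.00.
Real growth = 73285.00/52126.62 − 1 = 0.4059.

40.59%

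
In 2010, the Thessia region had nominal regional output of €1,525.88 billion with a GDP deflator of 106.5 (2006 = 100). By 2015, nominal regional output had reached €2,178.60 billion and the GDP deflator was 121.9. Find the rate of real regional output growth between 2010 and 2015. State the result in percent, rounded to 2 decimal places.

Real regional output 2010 = 1525.88 / 1.065 = 1432.75.
Real regional output 2015 = 2178.60 / 1.219 = 1787.20.
Real growth = 1787.20 / 1432.75 − 1 = 0.2474.

24.74%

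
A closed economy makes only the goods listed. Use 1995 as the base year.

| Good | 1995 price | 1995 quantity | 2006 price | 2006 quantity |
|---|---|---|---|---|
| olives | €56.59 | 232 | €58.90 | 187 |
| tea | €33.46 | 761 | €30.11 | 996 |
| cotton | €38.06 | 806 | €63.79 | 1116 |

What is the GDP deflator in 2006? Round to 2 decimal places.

129.88

Nominal GDP 2006 = 58.90·187 + 30.11·996 + 63.79·1116 = 112193.50.
Real GDP 2006 (at 1995 prices) = 56.59·187 + 33.46·996 + 38.06·1116 = 86383.45.
Deflator = Nominal/Real × 100 = 112193.50/86383.45 × 100 = 129.878.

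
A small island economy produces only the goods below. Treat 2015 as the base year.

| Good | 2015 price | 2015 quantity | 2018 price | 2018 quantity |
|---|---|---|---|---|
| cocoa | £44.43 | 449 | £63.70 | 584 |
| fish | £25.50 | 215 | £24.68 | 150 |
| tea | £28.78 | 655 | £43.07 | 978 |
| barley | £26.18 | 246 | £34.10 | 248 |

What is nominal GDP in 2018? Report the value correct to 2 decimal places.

£91482.06

Nominal GDP 2018 = Σ (p_2018 × q_2018) = 63.70·584 + 24.68·150 + 43.07·978 + 34.10·248 = 91482.06.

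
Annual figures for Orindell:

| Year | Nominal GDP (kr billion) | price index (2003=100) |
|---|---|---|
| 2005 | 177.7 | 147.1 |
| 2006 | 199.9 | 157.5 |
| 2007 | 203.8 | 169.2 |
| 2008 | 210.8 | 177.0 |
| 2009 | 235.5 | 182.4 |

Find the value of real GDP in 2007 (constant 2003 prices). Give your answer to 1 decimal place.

Real GDP 2007 = 203.8 / 1.692 = 120.45.

kr 120.4 billion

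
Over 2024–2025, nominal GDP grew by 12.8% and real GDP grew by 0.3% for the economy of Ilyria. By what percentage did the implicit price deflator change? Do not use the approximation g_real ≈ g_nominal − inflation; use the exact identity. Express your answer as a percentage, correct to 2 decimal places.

(1 + g_nom) = (1 + g_real)(1 + π), so π = 1.1280 / 1.0030 − 1 = 0.12463.

12.46%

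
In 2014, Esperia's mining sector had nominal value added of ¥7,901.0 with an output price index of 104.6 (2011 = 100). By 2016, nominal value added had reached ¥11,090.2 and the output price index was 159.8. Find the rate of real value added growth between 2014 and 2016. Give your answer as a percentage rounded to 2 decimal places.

-8.12%

Deflate each year: 2014 → 7901.0/1.046 = 7553.54; 2016 → 11090.2/1.598 = 6940.05.
So real value added changed by 6940.05/7553.54 − 1 = -0.0812, i.e. -8.12%.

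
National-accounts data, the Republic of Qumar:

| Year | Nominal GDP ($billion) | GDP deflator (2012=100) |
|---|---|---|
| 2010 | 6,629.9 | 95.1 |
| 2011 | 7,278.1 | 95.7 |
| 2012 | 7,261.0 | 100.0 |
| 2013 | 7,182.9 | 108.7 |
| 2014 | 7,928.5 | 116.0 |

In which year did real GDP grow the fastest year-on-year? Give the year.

2011: real = 7278.1/0.957 = 7605.12; growth vs 2010 (6971.50) = 9.09%.
2012: real = 7261.0/1.000 = 7261.00; growth vs 2011 (7605.12) = -4.52%.
2013: real = 7182.9/1.087 = 6608.00; growth vs 2012 (7261.00) = -8.99%.
2014: real = 7928.5/1.160 = 6834.91; growth vs 2013 (6608.00) = 3.43%.

2011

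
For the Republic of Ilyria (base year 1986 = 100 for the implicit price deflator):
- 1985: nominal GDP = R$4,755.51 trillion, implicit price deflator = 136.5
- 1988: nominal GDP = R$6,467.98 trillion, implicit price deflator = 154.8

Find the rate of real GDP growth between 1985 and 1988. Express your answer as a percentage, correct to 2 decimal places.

Real GDP 1985 = 4755.51 / 1.365 = 3483.89.
Real GDP 1988 = 6467.98 / 1.548 = 4178.28.
Real growth = 4178.28 / 3483.89 − 1 = 0.1993.

19.93%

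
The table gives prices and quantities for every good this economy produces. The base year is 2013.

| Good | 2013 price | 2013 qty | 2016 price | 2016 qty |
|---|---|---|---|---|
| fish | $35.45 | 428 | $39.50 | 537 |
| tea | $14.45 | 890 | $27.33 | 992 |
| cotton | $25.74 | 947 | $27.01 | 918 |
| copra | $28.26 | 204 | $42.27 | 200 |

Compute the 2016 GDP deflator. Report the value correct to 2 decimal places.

Nominal GDP 2016 = 39.50·537 + 27.33·992 + 27.01·918 + 42.27·200 = 81572.04.
Real GDP 2016 (at 2013 prices) = 35.45·537 + 14.45·992 + 25.74·918 + 28.26·200 = 62652.37.
Deflator = Nominal/Real × 100 = 81572.04/62652.37 × 100 = 130.198.

130.20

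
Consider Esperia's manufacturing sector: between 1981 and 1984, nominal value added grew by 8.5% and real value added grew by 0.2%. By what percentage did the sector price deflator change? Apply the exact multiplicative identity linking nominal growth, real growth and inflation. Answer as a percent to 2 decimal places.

8.28%

(1 + g_nom) = (1 + g_real)(1 + π), so π = 1.0850 / 1.0020 − 1 = 0.08283.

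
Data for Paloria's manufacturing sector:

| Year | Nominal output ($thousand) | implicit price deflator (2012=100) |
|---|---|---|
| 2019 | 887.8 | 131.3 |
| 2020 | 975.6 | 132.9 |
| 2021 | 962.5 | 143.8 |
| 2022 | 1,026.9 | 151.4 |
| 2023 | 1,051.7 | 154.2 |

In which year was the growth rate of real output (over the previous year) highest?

2020: real = 975.6/1.329 = 734.09; growth vs 2019 (676.16) = 8.57%.
2021: real = 962.5/1.438 = 669.33; growth vs 2020 (734.09) = -8.82%.
2022: real = 1026.9/1.514 = 678.27; growth vs 2021 (669.33) = 1.34%.
2023: real = 1051.7/1.542 = 682.04; growth vs 2022 (678.27) = 0.56%.

2020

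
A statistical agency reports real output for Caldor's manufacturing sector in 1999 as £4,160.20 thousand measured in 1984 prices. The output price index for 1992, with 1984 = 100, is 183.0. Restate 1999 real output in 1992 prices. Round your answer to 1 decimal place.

£7,613.2 thousand

Real output in 1992 prices = Real output in 1984 prices × (P_1992/P_1984) = 4160.20 × 1.830 = 7613.17.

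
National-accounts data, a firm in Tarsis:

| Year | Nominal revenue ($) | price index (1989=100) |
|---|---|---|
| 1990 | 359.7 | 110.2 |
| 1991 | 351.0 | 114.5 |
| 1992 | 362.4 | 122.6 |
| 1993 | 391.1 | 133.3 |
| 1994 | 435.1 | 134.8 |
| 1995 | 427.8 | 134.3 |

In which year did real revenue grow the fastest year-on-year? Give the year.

1994

1991: real = 351.0/1.145 = 306.55; growth vs 1990 (326.41) = -6.08%.
1992: real = 362.4/1.226 = 295.60; growth vs 1991 (306.55) = -3.57%.
1993: real = 391.1/1.333 = 293.40; growth vs 1992 (295.60) = -0.74%.
1994: real = 435.1/1.348 = 322.77; growth vs 1993 (293.40) = 10.01%.
1995: real = 427.8/1.343 = 318.54; growth vs 1994 (322.77) = -1.31%.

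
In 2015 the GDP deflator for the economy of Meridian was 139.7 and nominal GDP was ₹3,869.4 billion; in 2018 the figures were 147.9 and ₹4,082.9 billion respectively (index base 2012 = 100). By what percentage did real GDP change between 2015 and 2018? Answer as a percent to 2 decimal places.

-0.33%

Real GDP 2015 = 3869.4 / 1.397 = 2769.79.
Real GDP 2018 = 4082.9 / 1.479 = 2760.58.
Real growth = 2760.58 / 2769.79 − 1 = -0.0033.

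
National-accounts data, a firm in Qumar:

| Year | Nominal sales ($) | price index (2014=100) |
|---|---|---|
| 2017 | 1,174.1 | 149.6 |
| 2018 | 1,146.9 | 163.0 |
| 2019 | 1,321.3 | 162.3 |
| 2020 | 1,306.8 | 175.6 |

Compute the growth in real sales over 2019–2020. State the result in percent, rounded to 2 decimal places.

Real sales 2019 = 1321.3/1.623 = 814.11.
Real sales 2020 = 1306.8/1.756 = 744.19.
Change = 744.19/814.11 − 1 = -0.0859.

-8.59%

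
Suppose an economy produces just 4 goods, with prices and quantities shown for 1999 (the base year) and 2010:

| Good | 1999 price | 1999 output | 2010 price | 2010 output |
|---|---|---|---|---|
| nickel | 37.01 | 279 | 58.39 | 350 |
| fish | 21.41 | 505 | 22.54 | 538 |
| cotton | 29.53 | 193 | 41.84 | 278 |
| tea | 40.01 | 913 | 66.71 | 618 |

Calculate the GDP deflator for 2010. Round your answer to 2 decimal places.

148.80

Nominal GDP 2010 = 58.39·350 + 22.54·538 + 41.84·278 + 66.71·618 = 85421.32.
Real GDP 2010 (at 1999 prices) = 37.01·350 + 21.41·538 + 29.53·278 + 40.01·618 = 57407.60.
Deflator = Nominal/Real × 100 = 85421.32/57407.60 × 100 = 148.798.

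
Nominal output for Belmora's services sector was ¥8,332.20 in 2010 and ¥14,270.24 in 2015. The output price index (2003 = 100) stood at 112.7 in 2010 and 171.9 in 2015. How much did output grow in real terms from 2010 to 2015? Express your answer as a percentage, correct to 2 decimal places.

12.28%

Deflate each year: 2010 → 8332.20/1.127 = 7393.26; 2015 → 14270.24/1.719 = 8301.48.
So real output changed by 8301.48/7393.26 − 1 = 0.1228, i.e. 12.28%.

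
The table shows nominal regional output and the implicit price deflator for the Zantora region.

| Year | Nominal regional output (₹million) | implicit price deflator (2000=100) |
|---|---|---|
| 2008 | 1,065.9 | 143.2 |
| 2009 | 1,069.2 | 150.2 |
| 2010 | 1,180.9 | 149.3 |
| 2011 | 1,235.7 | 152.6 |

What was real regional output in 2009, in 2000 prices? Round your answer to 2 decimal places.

Real regional output 2009 = 1069.2 / 1.502 = 711.85.

₹711.85 million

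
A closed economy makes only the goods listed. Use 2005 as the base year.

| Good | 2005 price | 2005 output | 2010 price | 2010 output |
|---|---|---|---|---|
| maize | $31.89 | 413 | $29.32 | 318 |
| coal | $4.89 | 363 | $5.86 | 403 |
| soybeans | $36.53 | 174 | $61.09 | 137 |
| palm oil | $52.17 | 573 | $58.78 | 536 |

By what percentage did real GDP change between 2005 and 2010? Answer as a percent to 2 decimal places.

Real GDP 2005 = Nominal GDP 2005 = 31.89·413 + 4.89·363 + 36.53·174 + 52.17·573 = 51195.27.
Real GDP 2010 (at 2005 prices) = 31.89·318 + 4.89·403 + 36.53·137 + 52.17·536 = 45079.42.
Real growth = 45079.42/51195.27 − 1 = -0.1195.

-11.95%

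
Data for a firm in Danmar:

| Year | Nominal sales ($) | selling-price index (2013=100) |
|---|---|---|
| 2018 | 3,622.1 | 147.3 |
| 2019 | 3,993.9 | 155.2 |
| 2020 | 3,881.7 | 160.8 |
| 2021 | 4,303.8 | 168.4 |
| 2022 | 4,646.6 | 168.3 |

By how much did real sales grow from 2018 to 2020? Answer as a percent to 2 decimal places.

-1.83%

Real sales 2018 = 3622.1/1.473 = 2459.00.
Real sales 2020 = 3881.7/1.608 = 2413.99.
Change = 2413.99/2459.00 − 1 = -0.0183.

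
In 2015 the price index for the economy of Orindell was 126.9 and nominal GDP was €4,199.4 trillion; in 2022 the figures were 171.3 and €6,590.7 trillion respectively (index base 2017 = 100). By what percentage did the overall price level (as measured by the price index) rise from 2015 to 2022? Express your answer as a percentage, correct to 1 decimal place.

35.0%

Price-level change = 171.3 / 126.9 − 1 = 0.3499.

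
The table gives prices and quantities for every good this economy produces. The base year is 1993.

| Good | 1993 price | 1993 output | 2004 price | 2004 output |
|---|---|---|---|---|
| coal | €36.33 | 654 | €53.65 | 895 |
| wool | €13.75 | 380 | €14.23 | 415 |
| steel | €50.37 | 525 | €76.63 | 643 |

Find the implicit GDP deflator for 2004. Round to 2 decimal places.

146.15

Nominal GDP 2004 = 53.65·895 + 14.23·415 + 76.63·643 = 103195.29.
Real GDP 2004 (at 1993 prices) = 36.33·895 + 13.75·415 + 50.37·643 = 70609.51.
Deflator = Nominal/Real × 100 = 103195.29/70609.51 × 100 = 146.149.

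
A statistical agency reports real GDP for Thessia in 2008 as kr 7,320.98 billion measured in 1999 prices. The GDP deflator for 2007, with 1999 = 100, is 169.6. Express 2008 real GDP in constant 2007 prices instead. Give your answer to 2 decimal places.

kr 12,416.38 billion

Real GDP in 2007 prices = Real GDP in 1999 prices × (P_2007/P_1999) = 7320.98 × 1.696 = 12416.38.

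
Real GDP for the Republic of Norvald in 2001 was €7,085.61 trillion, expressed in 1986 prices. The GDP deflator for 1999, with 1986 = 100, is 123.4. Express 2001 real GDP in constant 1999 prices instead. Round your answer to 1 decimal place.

€8,743.6 trillion

Real GDP in 1999 prices = Real GDP in 1986 prices × (P_1999/P_1986) = 7085.61 × 1.234 = 8743.64.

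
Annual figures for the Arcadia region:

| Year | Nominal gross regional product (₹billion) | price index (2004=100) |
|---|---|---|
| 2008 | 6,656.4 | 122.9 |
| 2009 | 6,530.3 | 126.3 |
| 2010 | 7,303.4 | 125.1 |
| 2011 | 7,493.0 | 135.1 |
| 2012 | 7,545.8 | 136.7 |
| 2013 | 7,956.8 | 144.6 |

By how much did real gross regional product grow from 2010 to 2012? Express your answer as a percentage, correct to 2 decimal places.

-5.45%

Real gross regional product 2010 = 7303.4/1.251 = 5838.05.
Real gross regional product 2012 = 7545.8/1.367 = 5519.97.
Change = 5519.97/5838.05 − 1 = -0.0545.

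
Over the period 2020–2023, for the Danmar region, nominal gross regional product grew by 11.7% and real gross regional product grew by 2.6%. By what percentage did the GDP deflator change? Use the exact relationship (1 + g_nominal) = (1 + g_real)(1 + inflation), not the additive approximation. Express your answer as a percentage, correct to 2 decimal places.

8.87%

(1 + g_nom) = (1 + g_real)(1 + π), so π = 1.1170 / 1.0260 − 1 = 0.08869.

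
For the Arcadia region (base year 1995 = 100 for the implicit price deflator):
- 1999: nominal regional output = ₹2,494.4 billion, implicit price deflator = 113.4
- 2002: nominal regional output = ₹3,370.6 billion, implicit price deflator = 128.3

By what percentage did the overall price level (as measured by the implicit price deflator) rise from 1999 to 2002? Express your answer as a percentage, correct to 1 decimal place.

13.1%

Price-level change = 128.3 / 113.4 − 1 = 0.1314.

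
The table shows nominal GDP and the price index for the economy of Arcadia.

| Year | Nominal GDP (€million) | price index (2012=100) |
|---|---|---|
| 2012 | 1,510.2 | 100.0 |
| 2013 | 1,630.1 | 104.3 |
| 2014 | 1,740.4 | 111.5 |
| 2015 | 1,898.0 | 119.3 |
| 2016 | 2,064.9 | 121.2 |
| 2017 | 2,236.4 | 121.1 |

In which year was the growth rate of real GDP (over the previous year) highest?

2017

2013: real = 1630.1/1.043 = 1562.90; growth vs 2012 (1510.20) = 3.49%.
2014: real = 1740.4/1.115 = 1560.90; growth vs 2013 (1562.90) = -0.13%.
2015: real = 1898.0/1.193 = 1590.95; growth vs 2014 (1560.90) = 1.93%.
2016: real = 2064.9/1.212 = 1703.71; growth vs 2015 (1590.95) = 7.09%.
2017: real = 2236.4/1.211 = 1846.74; growth vs 2016 (1703.71) = 8.40%.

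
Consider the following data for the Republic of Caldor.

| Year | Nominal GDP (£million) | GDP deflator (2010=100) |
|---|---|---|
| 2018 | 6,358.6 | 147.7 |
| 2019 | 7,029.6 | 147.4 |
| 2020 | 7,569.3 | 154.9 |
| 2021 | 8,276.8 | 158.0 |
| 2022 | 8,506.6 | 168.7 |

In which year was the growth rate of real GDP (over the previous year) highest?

2019: real = 7029.6/1.474 = 4769.06; growth vs 2018 (4305.08) = 10.78%.
2020: real = 7569.3/1.549 = 4886.57; growth vs 2019 (4769.06) = 2.46%.
2021: real = 8276.8/1.580 = 5238.48; growth vs 2020 (4886.57) = 7.20%.
2022: real = 8506.6/1.687 = 5042.44; growth vs 2021 (5238.48) = -3.74%.

2019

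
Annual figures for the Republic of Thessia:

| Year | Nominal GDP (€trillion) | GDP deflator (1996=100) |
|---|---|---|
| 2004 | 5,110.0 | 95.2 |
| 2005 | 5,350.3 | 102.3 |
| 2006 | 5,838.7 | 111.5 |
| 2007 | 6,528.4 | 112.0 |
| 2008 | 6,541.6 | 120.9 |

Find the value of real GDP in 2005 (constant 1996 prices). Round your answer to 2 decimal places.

€5,230.01 trillion

Real GDP 2005 = 5350.3 / 1.023 = 5230.01.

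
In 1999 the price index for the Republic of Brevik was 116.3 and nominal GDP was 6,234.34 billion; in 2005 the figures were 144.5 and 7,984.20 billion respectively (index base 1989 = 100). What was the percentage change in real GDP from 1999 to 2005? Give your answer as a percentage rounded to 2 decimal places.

3.07%

Real GDP 1999 = 6234.34 / 1.163 = 5360.57.
Real GDP 2005 = 7984.20 / 1.445 = 5525.40.
Real growth = 5525.40 / 5360.57 − 1 = 0.0307.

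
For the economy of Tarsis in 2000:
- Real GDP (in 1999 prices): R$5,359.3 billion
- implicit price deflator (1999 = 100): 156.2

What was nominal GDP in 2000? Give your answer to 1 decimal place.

Nominal GDP = Real × (implicit price deflator/100) = 5359.3 × 1.562 = 8371.23.

R$8,371.2 billion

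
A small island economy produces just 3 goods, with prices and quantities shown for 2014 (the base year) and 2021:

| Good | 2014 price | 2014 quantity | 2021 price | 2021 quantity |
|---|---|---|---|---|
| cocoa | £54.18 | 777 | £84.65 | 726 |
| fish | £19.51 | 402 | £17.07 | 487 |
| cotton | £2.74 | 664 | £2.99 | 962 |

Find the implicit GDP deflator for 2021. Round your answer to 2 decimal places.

141.14

Nominal GDP 2021 = 84.65·726 + 17.07·487 + 2.99·962 = 72645.37.
Real GDP 2021 (at 2014 prices) = 54.18·726 + 19.51·487 + 2.74·962 = 51471.93.
Deflator = Nominal/Real × 100 = 72645.37/51471.93 × 100 = 141.136.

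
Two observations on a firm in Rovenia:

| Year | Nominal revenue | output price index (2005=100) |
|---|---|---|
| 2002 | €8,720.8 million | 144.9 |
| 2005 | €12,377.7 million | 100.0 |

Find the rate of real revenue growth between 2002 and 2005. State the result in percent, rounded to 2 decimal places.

Deflate each year: 2002 → 8720.8/1.449 = 6018.50; 2005 → 12377.7/1.000 = 12377.70.
So real revenue changed by 12377.70/6018.50 − 1 = 1.0566, i.e. 105.66%.

105.66%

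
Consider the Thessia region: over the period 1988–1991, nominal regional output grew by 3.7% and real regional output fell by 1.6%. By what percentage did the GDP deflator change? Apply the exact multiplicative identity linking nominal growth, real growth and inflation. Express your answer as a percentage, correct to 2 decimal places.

(1 + g_nom) = (1 + g_real)(1 + π), so π = 1.0370 / 0.9840 − 1 = 0.05386.

5.39%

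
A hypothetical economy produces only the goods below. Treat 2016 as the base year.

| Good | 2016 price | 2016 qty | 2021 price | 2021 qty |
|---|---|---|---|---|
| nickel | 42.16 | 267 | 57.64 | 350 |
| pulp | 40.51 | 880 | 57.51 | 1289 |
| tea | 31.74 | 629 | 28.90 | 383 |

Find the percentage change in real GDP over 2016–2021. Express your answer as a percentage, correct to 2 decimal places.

Real GDP 2016 = Nominal GDP 2016 = 42.16·267 + 40.51·880 + 31.74·629 = 66869.98.
Real GDP 2021 (at 2016 prices) = 42.16·350 + 40.51·1289 + 31.74·383 = 79129.81.
Real growth = 79129.81/66869.98 − 1 = 0.1833.

18.33%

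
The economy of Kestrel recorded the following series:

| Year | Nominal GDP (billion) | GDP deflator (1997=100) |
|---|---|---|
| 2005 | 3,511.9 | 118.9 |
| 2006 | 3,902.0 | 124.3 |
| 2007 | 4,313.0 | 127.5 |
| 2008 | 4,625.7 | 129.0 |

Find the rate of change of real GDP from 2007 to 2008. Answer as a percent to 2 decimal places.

Real GDP 2007 = 4313.0/1.275 = 3382.75.
Real GDP 2008 = 4625.7/1.290 = 3585.81.
Change = 3585.81/3382.75 − 1 = 0.0600.

6.00%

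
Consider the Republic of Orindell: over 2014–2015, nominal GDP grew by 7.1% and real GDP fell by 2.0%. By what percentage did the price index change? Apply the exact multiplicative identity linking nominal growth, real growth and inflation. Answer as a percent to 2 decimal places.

(1 + g_nom) = (1 + g_real)(1 + π), so π = 1.0710 / 0.9800 − 1 = 0.09286.

9.29%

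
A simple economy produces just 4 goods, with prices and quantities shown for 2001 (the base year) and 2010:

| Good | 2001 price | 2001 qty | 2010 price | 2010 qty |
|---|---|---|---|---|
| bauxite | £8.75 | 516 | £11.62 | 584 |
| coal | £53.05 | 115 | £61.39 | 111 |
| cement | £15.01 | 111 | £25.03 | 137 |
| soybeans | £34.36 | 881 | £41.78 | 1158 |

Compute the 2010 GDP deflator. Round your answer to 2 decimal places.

123.78

Nominal GDP 2010 = 11.62·584 + 61.39·111 + 25.03·137 + 41.78·1158 = 65410.72.
Real GDP 2010 (at 2001 prices) = 8.75·584 + 53.05·111 + 15.01·137 + 34.36·1158 = 52843.80.
Deflator = Nominal/Real × 100 = 65410.72/52843.80 × 100 = 123.781.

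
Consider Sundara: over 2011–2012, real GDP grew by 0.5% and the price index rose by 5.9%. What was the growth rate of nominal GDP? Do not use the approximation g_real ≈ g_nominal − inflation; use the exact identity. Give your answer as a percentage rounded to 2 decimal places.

(1 + g_nom) = (1 + g_real)(1 + π) = 1.0050 × 1.0590 = 1.06430.

6.43%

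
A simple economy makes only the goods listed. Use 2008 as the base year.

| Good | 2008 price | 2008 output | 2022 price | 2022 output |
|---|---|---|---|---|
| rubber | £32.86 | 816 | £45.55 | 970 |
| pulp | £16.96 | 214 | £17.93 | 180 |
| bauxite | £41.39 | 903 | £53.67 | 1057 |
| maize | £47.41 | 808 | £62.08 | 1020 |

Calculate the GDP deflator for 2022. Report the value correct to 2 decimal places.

Nominal GDP 2022 = 45.55·970 + 17.93·180 + 53.67·1057 + 62.08·1020 = 167461.69.
Real GDP 2022 (at 2008 prices) = 32.86·970 + 16.96·180 + 41.39·1057 + 47.41·1020 = 127034.43.
Deflator = Nominal/Real × 100 = 167461.69/127034.43 × 100 = 131.824.

131.82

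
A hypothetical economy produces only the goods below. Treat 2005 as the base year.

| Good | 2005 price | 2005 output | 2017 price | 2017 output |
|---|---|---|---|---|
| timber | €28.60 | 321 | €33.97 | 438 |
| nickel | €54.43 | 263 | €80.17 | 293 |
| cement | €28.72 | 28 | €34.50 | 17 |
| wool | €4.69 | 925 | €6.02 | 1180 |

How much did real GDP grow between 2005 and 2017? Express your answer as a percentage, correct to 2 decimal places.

Real GDP 2005 = Nominal GDP 2005 = 28.60·321 + 54.43·263 + 28.72·28 + 4.69·925 = 28638.10.
Real GDP 2017 (at 2005 prices) = 28.60·438 + 54.43·293 + 28.72·17 + 4.69·1180 = 34497.23.
Real growth = 34497.23/28638.10 − 1 = 0.2046.

20.46%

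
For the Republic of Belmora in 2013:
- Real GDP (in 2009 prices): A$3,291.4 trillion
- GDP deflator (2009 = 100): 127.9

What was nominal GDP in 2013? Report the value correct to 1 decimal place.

Nominal GDP = Real × (GDP deflator/100) = 3291.4 × 1.279 = 4209.70.

A$4,209.7 trillion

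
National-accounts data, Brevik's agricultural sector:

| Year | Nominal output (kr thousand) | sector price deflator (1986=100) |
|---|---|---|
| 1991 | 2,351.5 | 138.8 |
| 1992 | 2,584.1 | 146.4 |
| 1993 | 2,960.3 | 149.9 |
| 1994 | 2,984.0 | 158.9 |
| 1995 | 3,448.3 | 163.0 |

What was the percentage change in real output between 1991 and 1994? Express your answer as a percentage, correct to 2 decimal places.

10.85%

Real output 1991 = 2351.5/1.388 = 1694.16.
Real output 1994 = 2984.0/1.589 = 1877.91.
Change = 1877.91/1694.16 − 1 = 0.1085.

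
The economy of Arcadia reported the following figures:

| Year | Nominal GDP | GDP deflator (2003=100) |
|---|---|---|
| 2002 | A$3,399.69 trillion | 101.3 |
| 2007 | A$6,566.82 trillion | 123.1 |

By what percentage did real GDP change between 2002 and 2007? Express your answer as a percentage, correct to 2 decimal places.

Real GDP 2002 = 3399.69 / 1.013 = 3356.06.
Real GDP 2007 = 6566.82 / 1.231 = 5334.54.
Real growth = 5334.54 / 3356.06 − 1 = 0.5895.

58.95%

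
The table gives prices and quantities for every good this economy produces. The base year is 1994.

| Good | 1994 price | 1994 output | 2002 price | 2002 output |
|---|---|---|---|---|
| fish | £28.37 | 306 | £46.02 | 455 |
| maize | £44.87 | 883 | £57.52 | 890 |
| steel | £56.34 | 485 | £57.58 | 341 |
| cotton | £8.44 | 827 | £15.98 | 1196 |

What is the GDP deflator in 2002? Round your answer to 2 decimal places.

134.97

Nominal GDP 2002 = 46.02·455 + 57.52·890 + 57.58·341 + 15.98·1196 = 110878.76.
Real GDP 2002 (at 1994 prices) = 28.37·455 + 44.87·890 + 56.34·341 + 8.44·1196 = 82148.83.
Deflator = Nominal/Real × 100 = 110878.76/82148.83 × 100 = 134.973.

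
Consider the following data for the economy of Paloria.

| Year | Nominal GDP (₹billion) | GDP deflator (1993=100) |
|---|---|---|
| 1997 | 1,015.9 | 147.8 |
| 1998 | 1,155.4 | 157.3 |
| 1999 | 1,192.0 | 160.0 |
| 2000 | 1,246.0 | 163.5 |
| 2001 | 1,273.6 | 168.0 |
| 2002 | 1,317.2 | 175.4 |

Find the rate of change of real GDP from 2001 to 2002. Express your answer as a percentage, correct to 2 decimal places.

-0.94%

Real GDP 2001 = 1273.6/1.680 = 758.10.
Real GDP 2002 = 1317.2/1.754 = 750.97.
Change = 750.97/758.10 − 1 = -0.0094.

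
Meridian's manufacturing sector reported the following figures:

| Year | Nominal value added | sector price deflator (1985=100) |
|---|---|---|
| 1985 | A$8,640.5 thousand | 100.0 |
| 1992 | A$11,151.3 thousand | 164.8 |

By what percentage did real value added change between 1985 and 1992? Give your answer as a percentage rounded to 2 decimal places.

-21.69%

Real value added 1985 = 8640.5 / 1.000 = 8640.50.
Real value added 1992 = 11151.3 / 1.648 = 6766.57.
Real growth = 6766.57 / 8640.50 − 1 = -0.2169.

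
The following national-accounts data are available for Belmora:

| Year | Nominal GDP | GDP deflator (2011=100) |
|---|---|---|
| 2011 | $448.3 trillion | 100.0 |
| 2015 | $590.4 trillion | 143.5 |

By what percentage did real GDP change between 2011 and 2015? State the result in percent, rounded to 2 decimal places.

-8.22%

Real GDP 2011 = 448.3 / 1.000 = 448.30.
Real GDP 2015 = 590.4 / 1.435 = 411.43.
Real growth = 411.43 / 448.30 − 1 = -0.0822.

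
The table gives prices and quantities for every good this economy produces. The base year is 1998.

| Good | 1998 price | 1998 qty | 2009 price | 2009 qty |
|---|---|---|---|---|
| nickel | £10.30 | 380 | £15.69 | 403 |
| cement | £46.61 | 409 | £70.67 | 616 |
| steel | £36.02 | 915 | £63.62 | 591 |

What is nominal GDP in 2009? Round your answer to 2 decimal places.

£87455.21

Nominal GDP 2009 = Σ (p_2009 × q_2009) = 15.69·403 + 70.67·616 + 63.62·591 = 87455.21.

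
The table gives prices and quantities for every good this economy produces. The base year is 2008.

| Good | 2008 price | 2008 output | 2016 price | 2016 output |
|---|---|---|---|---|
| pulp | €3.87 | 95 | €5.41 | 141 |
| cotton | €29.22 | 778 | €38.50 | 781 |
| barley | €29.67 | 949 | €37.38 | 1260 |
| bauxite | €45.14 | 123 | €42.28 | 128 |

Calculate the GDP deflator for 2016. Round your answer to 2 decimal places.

125.27

Nominal GDP 2016 = 5.41·141 + 38.50·781 + 37.38·1260 + 42.28·128 = 83341.95.
Real GDP 2016 (at 2008 prices) = 3.87·141 + 29.22·781 + 29.67·1260 + 45.14·128 = 66528.61.
Deflator = Nominal/Real × 100 = 83341.95/66528.61 × 100 = 125.272.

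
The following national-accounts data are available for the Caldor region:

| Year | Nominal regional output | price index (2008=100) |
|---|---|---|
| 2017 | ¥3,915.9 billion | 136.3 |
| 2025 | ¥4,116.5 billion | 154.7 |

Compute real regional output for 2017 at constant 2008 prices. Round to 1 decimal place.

¥2,873.0 billion

Real regional output = Nominal / (price index/100) = 3915.9 / 1.363 = 2873.00.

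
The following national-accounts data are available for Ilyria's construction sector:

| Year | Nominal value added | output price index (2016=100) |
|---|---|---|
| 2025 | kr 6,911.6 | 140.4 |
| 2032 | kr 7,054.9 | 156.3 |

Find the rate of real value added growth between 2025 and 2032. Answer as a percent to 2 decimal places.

-8.31%

Deflate each year: 2025 → 6911.6/1.404 = 4922.79; 2032 → 7054.9/1.563 = 4513.69.
So real value added changed by 4513.69/4922.79 − 1 = -0.0831, i.e. -8.31%.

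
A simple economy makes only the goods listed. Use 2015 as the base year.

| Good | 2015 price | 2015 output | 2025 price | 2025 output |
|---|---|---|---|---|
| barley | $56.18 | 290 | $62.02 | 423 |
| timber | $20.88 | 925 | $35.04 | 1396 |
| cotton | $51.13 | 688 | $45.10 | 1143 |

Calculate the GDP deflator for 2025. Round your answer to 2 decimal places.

Nominal GDP 2025 = 62.02·423 + 35.04·1396 + 45.10·1143 = 126699.60.
Real GDP 2025 (at 2015 prices) = 56.18·423 + 20.88·1396 + 51.13·1143 = 111354.21.
Deflator = Nominal/Real × 100 = 126699.60/111354.21 × 100 = 113.781.

113.78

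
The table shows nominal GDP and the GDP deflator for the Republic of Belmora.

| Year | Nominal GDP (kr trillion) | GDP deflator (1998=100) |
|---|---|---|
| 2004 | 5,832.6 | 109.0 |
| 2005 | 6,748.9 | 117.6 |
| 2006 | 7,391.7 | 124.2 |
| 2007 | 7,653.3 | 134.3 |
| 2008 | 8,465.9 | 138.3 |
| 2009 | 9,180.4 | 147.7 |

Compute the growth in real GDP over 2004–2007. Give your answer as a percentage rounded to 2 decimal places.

6.50%

Real GDP 2004 = 5832.6/1.090 = 5351.01.
Real GDP 2007 = 7653.3/1.343 = 5698.66.
Change = 5698.66/5351.01 − 1 = 0.0650.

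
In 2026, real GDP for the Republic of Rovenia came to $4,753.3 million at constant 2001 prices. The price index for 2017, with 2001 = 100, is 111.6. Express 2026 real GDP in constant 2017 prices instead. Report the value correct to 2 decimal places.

$5,304.68 million

Real GDP in 2017 prices = Real GDP in 2001 prices × (P_2017/P_2001) = 4753.3 × 1.116 = 5304.68.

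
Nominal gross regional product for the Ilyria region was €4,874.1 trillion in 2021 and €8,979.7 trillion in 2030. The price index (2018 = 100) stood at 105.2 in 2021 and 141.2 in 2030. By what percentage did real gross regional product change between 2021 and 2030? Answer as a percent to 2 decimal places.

Real gross regional product 2021 = 4874.1 / 1.052 = 4633.17.
Real gross regional product 2030 = 8979.7 / 1.412 = 6359.56.
Real growth = 6359.56 / 4633.17 − 1 = 0.3726.

37.26%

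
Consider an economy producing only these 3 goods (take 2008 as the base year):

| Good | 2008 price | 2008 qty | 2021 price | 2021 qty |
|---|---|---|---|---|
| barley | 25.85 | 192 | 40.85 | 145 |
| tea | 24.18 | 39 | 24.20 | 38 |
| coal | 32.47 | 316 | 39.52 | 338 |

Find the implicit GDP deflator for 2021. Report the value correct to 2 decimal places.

Nominal GDP 2021 = 40.85·145 + 24.20·38 + 39.52·338 = 20200.61.
Real GDP 2021 (at 2008 prices) = 25.85·145 + 24.18·38 + 32.47·338 = 15641.95.
Deflator = Nominal/Real × 100 = 20200.61/15641.95 × 100 = 129.144.

129.14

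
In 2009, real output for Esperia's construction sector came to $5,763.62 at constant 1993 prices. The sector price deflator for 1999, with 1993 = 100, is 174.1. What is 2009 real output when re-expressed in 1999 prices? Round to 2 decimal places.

Real output in 1999 prices = Real output in 1993 prices × (P_1999/P_1993) = 5763.62 × 1.741 = 10034.46.

$10,034.46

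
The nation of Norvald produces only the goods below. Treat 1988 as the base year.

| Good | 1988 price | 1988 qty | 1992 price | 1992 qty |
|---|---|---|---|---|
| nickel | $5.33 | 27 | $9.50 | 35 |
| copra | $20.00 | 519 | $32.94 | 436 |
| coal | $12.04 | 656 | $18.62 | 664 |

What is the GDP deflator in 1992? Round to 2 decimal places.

160.10

Nominal GDP 1992 = 9.50·35 + 32.94·436 + 18.62·664 = 27058.02.
Real GDP 1992 (at 1988 prices) = 5.33·35 + 20.00·436 + 12.04·664 = 16901.11.
Deflator = Nominal/Real × 100 = 27058.02/16901.11 × 100 = 160.096.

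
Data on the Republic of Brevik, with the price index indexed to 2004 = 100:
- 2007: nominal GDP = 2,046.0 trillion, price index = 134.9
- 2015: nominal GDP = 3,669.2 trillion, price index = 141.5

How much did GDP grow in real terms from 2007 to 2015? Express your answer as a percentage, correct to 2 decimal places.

70.97%

Deflate each year: 2007 → 2046.0/1.349 = 1516.68; 2015 → 3669.2/1.415 = 2593.07.
So real GDP changed by 2593.07/1516.68 − 1 = 0.7097, i.e. 70.97%.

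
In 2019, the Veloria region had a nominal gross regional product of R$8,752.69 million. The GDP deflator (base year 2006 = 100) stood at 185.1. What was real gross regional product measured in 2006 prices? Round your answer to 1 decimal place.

R$4,728.6 million

Real gross regional product = Nominal / (GDP deflator/100) = 8752.69 / 1.851 = 4728.63.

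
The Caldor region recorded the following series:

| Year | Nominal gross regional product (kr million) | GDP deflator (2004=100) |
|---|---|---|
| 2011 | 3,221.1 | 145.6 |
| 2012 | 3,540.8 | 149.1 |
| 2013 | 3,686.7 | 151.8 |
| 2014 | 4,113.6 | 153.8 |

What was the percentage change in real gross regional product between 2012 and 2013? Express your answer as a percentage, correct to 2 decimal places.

2.27%

Real gross regional product 2012 = 3540.8/1.491 = 2374.78.
Real gross regional product 2013 = 3686.7/1.518 = 2428.66.
Change = 2428.66/2374.78 − 1 = 0.0227.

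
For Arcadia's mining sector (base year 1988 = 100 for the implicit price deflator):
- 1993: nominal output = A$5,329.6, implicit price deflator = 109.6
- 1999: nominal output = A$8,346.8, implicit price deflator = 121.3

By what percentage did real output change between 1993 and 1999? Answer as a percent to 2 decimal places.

41.51%

Real output 1993 = 5329.6 / 1.096 = 4862.77.
Real output 1999 = 8346.8 / 1.213 = 6881.12.
Real growth = 6881.12 / 4862.77 − 1 = 0.4151.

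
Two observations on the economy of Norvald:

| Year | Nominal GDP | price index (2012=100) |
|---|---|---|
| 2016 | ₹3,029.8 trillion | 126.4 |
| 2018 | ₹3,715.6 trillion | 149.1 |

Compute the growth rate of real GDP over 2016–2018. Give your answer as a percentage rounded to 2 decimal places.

Deflate each year: 2016 → 3029.8/1.264 = 2396.99; 2018 → 3715.6/1.491 = 2492.02.
So real GDP changed by 2492.02/2396.99 − 1 = 0.0396, i.e. 3.96%.

3.96%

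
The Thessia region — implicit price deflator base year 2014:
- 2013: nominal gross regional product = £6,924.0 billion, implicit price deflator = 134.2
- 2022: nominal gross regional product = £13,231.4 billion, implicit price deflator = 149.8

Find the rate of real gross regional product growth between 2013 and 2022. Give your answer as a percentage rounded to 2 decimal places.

71.19%

Real gross regional product 2013 = 6924.0 / 1.342 = 5159.46.
Real gross regional product 2022 = 13231.4 / 1.498 = 8832.71.
Real growth = 8832.71 / 5159.46 − 1 = 0.7119.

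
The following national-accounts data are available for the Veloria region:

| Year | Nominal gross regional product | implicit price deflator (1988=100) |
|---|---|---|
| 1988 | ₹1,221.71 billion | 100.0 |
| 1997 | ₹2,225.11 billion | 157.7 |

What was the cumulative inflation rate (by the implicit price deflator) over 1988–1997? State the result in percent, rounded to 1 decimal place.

57.7%

Price-level change = 157.7 / 100.0 − 1 = 0.5770.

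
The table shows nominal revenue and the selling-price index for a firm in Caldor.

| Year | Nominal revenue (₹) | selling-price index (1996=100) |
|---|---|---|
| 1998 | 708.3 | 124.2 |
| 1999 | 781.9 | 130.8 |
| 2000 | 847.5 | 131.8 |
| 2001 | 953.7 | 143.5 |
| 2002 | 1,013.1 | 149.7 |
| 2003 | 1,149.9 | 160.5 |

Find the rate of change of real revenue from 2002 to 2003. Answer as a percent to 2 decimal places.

5.87%

Real revenue 2002 = 1013.1/1.497 = 676.75.
Real revenue 2003 = 1149.9/1.605 = 716.45.
Change = 716.45/676.75 − 1 = 0.0587.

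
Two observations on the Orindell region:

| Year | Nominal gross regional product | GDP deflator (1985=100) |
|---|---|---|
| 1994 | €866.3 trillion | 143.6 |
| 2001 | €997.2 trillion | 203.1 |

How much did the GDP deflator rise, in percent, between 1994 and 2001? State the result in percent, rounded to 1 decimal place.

Price-level change = 203.1 / 143.6 − 1 = 0.4143.

41.4%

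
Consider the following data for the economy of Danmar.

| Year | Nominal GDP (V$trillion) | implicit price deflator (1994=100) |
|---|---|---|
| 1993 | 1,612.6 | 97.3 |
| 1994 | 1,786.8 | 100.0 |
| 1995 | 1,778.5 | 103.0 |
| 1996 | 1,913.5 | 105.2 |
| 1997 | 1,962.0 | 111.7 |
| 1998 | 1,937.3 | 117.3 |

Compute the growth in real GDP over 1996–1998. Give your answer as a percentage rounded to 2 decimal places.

Real GDP 1996 = 1913.5/1.052 = 1818.92.
Real GDP 1998 = 1937.3/1.173 = 1651.58.
Change = 1651.58/1818.92 − 1 = -0.0920.

-9.20%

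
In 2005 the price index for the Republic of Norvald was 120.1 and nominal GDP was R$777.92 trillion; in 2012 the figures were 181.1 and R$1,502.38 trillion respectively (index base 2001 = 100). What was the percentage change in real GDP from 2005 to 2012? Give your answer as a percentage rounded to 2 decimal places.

28.08%

Real GDP 2005 = 777.92 / 1.201 = 647.73.
Real GDP 2012 = 1502.38 / 1.811 = 829.59.
Real growth = 829.59 / 647.73 − 1 = 0.2808.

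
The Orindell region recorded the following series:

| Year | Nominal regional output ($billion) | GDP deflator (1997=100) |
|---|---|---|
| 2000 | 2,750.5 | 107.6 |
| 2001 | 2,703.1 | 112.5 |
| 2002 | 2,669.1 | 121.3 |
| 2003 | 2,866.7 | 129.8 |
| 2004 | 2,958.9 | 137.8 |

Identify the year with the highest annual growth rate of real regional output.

2001: real = 2703.1/1.125 = 2402.76; growth vs 2000 (2556.23) = -6.00%.
2002: real = 2669.1/1.213 = 2200.41; growth vs 2001 (2402.76) = -8.42%.
2003: real = 2866.7/1.298 = 2208.55; growth vs 2002 (2200.41) = 0.37%.
2004: real = 2958.9/1.378 = 2147.24; growth vs 2003 (2208.55) = -2.78%.

2003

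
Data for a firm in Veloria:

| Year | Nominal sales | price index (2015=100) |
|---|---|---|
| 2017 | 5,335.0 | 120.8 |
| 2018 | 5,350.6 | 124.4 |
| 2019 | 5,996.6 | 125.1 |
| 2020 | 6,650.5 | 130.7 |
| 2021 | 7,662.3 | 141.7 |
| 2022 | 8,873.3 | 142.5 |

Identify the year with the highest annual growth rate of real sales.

2018: real = 5350.6/1.244 = 4301.13; growth vs 2017 (4416.39) = -2.61%.
2019: real = 5996.6/1.251 = 4793.45; growth vs 2018 (4301.13) = 11.45%.
2020: real = 6650.5/1.307 = 5088.37; growth vs 2019 (4793.45) = 6.15%.
2021: real = 7662.3/1.417 = 5407.41; growth vs 2020 (5088.37) = 6.27%.
2022: real = 8873.3/1.425 = 6226.88; growth vs 2021 (5407.41) = 15.15%.

2022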